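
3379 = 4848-1469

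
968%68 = 16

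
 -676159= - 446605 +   -  229554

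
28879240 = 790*36556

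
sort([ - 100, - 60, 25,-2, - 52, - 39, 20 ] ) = [ - 100, - 60,-52 , - 39, - 2,  20,25 ]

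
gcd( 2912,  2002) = 182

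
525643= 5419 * 97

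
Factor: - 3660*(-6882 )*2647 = 66672953640 = 2^3*3^2*5^1*31^1*37^1*61^1*2647^1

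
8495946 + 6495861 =14991807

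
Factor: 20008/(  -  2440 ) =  - 5^( - 1 ) * 41^1 = - 41/5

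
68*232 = 15776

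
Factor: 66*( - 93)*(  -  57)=2^1*3^3 * 11^1*19^1*31^1 = 349866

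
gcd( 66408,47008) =8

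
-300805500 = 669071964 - 969877464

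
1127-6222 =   -  5095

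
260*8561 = 2225860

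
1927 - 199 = 1728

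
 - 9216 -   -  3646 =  - 5570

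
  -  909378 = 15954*( - 57 )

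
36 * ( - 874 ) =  - 31464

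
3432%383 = 368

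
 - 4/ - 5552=1/1388=   0.00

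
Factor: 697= 17^1*41^1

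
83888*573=48067824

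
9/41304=3/13768 = 0.00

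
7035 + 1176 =8211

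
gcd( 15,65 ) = 5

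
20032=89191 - 69159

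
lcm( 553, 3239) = 22673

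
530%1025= 530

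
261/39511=261/39511 = 0.01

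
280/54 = 140/27= 5.19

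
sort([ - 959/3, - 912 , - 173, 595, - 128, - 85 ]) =[ - 912, - 959/3, - 173, - 128,-85, 595] 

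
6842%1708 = 10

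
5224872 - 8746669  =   - 3521797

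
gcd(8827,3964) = 1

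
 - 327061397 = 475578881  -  802640278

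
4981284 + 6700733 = 11682017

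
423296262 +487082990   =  910379252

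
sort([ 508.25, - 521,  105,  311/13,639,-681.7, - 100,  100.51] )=[ - 681.7, - 521, - 100, 311/13, 100.51,105,508.25,639]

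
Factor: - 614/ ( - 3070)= 1/5 = 5^ (  -  1)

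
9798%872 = 206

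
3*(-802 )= -2406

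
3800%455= 160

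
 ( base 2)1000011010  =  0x21a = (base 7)1366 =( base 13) 325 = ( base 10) 538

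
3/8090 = 3/8090 = 0.00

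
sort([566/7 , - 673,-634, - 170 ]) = [ - 673, - 634,  -  170, 566/7] 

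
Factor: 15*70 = 1050 = 2^1*3^1*5^2*7^1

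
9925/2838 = 9925/2838 =3.50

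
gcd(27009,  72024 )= 9003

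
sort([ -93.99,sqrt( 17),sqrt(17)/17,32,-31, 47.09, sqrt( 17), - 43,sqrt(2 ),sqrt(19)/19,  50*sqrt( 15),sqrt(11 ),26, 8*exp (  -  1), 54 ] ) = [ - 93.99,  -  43, - 31, sqrt (19)/19, sqrt(17 ) /17 , sqrt( 2),8*exp(-1 ), sqrt( 11),sqrt( 17 ), sqrt(17),  26 , 32, 47.09,  54,50*sqrt( 15) ]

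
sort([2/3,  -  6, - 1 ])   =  [ -6, - 1, 2/3]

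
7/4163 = 7/4163 = 0.00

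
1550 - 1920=-370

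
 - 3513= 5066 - 8579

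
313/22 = 14 + 5/22 = 14.23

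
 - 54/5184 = -1/96 = - 0.01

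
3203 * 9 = 28827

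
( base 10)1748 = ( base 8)3324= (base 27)2ak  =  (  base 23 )370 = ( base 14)8CC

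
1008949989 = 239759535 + 769190454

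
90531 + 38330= 128861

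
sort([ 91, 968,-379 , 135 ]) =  [ - 379,91, 135, 968 ]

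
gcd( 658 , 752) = 94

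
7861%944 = 309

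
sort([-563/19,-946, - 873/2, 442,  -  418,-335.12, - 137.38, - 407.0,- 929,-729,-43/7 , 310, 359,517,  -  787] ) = [-946,  -  929, - 787,  -  729,  -  873/2, - 418,  -  407.0, - 335.12 ,-137.38,-563/19 ,- 43/7, 310,359, 442,517 ] 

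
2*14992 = 29984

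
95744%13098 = 4058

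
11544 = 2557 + 8987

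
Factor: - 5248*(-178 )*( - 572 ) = - 534330368 = - 2^10 * 11^1*13^1 *41^1*89^1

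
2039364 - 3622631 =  - 1583267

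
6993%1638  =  441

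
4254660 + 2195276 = 6449936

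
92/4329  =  92/4329 = 0.02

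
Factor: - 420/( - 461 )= 2^2*3^1*5^1 * 7^1*461^( - 1 ) 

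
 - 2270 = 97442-99712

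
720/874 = 360/437 = 0.82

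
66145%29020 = 8105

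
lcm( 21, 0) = 0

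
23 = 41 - 18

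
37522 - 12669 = 24853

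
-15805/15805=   -  1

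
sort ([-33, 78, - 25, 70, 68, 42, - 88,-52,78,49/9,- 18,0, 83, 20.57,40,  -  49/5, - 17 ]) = [-88, - 52, - 33, - 25,-18,-17, - 49/5, 0, 49/9, 20.57, 40, 42,68,70, 78, 78,83 ]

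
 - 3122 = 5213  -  8335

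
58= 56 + 2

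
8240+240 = 8480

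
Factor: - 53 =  - 53^1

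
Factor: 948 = 2^2*3^1*79^1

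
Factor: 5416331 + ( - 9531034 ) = - 4114703^1 = - 4114703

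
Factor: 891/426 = 2^( - 1) * 3^3 * 11^1*71^( - 1 ) = 297/142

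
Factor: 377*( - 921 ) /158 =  - 347217/158 = -2^( - 1 )*3^1*13^1*29^1*79^(-1)*307^1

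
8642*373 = 3223466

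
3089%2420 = 669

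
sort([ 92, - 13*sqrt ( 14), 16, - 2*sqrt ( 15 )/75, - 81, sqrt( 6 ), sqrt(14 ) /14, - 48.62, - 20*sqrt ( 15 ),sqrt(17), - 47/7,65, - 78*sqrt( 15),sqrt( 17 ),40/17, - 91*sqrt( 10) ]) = [-78 * sqrt(15),-91*sqrt(10),  -  81, - 20 * sqrt( 15 ), - 13*sqrt( 14 ), - 48.62, - 47/7, - 2*sqrt(15 ) /75,sqrt( 14)/14,40/17,sqrt( 6),sqrt( 17),sqrt(17 ), 16,65,92 ] 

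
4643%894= 173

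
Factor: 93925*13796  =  1295789300= 2^2*5^2*13^1*17^2*3449^1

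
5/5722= 5/5722 =0.00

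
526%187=152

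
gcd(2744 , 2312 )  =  8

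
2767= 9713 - 6946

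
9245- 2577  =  6668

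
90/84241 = 90/84241 = 0.00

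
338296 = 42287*8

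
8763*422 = 3697986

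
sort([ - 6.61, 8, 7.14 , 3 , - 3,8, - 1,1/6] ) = [ - 6.61, - 3, - 1,1/6,3,  7.14,8,8]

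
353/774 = 353/774=0.46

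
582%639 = 582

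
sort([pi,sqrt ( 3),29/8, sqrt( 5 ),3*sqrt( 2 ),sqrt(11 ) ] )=[ sqrt( 3),  sqrt (5),pi,sqrt( 11), 29/8, 3*sqrt( 2) ] 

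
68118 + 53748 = 121866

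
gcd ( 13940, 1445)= 85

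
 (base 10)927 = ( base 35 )qh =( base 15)41c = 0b1110011111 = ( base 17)339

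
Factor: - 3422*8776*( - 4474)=2^5*29^1*59^1*1097^1 * 2237^1 = 134360805728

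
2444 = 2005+439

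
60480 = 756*80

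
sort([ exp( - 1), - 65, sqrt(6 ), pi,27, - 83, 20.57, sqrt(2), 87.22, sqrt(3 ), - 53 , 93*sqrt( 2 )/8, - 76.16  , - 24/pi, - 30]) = [ - 83, -76.16 , - 65,- 53, - 30, - 24/pi,exp( - 1),sqrt( 2), sqrt ( 3 ),sqrt( 6 ) , pi, 93*sqrt( 2 )/8, 20.57, 27, 87.22]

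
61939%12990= 9979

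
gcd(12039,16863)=3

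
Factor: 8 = 2^3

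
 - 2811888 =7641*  (-368)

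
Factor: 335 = 5^1 * 67^1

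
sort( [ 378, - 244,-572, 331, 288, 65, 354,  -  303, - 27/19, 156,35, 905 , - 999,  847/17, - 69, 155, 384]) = [-999, - 572, - 303, - 244, - 69,  -  27/19, 35, 847/17, 65,155, 156, 288, 331, 354 , 378, 384, 905]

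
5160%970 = 310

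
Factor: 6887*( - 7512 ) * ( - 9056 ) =2^8*3^1*71^1*97^1*283^1*313^1 = 468513464064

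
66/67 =66/67 =0.99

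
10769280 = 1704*6320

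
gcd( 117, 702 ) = 117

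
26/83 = 26/83=0.31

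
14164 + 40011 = 54175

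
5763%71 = 12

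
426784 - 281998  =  144786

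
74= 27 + 47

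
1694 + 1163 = 2857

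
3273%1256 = 761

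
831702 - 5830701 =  - 4998999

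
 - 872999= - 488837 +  - 384162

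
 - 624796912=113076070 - 737872982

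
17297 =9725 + 7572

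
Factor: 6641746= 2^1*3320873^1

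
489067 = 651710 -162643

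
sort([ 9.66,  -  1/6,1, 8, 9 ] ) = [ - 1/6, 1,8, 9, 9.66 ] 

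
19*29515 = 560785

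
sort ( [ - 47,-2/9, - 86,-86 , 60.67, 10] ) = [ - 86, -86, - 47 , - 2/9,10,60.67 ] 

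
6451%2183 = 2085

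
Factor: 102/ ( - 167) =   -  2^1*3^1*17^1*167^ ( - 1)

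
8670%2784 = 318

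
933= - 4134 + 5067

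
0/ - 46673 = 0/1= - 0.00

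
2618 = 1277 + 1341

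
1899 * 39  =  74061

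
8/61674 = 4/30837 = 0.00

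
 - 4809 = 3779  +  - 8588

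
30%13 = 4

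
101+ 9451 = 9552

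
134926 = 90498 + 44428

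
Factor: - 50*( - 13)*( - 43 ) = -27950 =- 2^1 * 5^2*13^1*43^1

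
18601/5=18601/5  =  3720.20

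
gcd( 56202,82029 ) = 3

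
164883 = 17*9699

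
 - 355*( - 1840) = 653200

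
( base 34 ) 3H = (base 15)7E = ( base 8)167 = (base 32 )3n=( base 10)119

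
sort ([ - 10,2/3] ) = [ - 10,2/3 ]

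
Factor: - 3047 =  - 11^1*277^1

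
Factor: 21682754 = 2^1*83^1*130619^1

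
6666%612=546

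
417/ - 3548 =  - 1 + 3131/3548 = -0.12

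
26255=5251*5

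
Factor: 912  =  2^4*3^1 * 19^1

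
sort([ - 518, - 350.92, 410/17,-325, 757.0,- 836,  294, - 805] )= [ - 836 , - 805 , - 518, -350.92 ,  -  325,410/17,294,757.0]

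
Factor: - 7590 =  - 2^1*3^1*5^1*11^1*23^1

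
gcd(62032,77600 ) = 16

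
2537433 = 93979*27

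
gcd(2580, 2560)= 20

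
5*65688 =328440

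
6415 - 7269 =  - 854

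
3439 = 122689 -119250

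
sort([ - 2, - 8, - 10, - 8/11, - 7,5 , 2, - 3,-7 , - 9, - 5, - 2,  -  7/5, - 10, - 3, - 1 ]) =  [ - 10, - 10,  -  9, - 8, - 7, - 7, - 5, - 3,- 3, - 2,-2, - 7/5,  -  1, -8/11 , 2,5]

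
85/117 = 85/117 = 0.73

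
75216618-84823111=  - 9606493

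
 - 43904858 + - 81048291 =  - 124953149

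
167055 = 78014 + 89041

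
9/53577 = 1/5953 = 0.00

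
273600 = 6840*40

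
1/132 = 1/132 = 0.01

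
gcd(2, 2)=2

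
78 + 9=87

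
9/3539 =9/3539= 0.00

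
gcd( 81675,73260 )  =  495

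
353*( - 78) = - 27534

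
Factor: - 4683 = - 3^1 *7^1 * 223^1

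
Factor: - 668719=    - 668719^1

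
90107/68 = 1325 + 7/68 = 1325.10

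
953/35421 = 953/35421  =  0.03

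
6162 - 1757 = 4405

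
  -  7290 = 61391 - 68681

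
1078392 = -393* (-2744)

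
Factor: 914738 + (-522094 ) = 392644 = 2^2*7^1*37^1*379^1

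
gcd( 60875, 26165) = 5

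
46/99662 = 23/49831 = 0.00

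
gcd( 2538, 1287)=9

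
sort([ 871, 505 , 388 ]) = [ 388 , 505,  871]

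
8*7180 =57440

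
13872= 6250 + 7622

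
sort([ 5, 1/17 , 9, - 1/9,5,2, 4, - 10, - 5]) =[ - 10,- 5, - 1/9, 1/17,2 , 4 , 5,5,9] 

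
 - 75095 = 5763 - 80858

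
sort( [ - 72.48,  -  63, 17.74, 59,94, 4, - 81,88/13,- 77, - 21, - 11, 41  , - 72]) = [  -  81, -77,-72.48, - 72, - 63 , - 21,-11,4,88/13,17.74,41,59,94 ]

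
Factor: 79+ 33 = 2^4*7^1 = 112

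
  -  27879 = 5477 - 33356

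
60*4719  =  283140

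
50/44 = 25/22 = 1.14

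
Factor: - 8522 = -2^1 * 4261^1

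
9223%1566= 1393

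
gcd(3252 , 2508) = 12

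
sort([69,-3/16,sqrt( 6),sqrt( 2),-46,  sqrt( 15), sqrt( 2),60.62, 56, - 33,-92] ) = [  -  92,  -  46,- 33, - 3/16,sqrt(2 ), sqrt( 2 ),sqrt(6), sqrt( 15),56, 60.62,69 ]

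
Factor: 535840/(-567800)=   -  2^2*5^(  -  1)*167^( - 1 )*197^1 = - 788/835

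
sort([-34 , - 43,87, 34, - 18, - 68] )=[ - 68, -43, - 34, - 18, 34 , 87]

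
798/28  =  28 + 1/2  =  28.50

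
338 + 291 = 629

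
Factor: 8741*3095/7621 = 5^1*619^1*7621^ ( - 1)*8741^1 = 27053395/7621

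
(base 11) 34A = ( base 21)ji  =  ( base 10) 417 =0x1a1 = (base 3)120110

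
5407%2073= 1261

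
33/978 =11/326= 0.03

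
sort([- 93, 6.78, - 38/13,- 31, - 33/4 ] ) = [ - 93, - 31, - 33/4, - 38/13,6.78 ] 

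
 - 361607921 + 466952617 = 105344696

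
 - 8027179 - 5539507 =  - 13566686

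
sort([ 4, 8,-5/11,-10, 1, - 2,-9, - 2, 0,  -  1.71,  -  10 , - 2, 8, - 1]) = [ - 10, - 10, - 9, - 2, -2, - 2,-1.71, - 1, - 5/11,0, 1, 4, 8,8 ] 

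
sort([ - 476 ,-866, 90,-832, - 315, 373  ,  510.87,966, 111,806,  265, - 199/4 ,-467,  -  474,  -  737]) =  [-866, - 832 , - 737, - 476, - 474, - 467 , - 315,  -  199/4, 90,111, 265 , 373, 510.87, 806, 966]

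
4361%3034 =1327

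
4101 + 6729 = 10830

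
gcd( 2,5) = 1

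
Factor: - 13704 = -2^3*3^1*571^1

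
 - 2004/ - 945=2 + 38/315 = 2.12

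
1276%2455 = 1276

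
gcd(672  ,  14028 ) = 84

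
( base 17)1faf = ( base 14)361b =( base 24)g91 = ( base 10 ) 9433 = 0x24d9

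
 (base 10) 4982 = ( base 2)1001101110110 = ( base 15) 1722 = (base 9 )6745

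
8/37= 8/37 = 0.22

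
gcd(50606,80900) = 2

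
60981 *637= 38844897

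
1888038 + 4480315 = 6368353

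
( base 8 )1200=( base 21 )19a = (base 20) 1c0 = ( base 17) 23B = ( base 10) 640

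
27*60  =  1620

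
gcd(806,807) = 1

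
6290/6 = 1048 + 1/3=1048.33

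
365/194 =1 + 171/194= 1.88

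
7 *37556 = 262892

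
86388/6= 14398 = 14398.00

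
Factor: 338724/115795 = 2^2*3^2 * 5^(- 1) * 97^2*23159^(-1 )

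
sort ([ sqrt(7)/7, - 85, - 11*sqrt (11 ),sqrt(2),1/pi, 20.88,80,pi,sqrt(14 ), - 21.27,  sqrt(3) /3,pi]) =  [ - 85  , - 11*sqrt(11 ), -21.27,1/pi , sqrt( 7) /7,sqrt( 3 )/3,sqrt ( 2),pi,pi, sqrt(14),20.88,80]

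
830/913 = 10/11 = 0.91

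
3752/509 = 3752/509=7.37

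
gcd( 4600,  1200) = 200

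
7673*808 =6199784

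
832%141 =127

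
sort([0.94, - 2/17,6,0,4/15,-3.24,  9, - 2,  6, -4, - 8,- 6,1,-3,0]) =[-8,-6, - 4, - 3.24, - 3 , - 2, - 2/17, 0,0,4/15,0.94,1,6,  6,  9 ]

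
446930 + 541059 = 987989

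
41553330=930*44681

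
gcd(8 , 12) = 4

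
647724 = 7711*84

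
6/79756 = 3/39878 = 0.00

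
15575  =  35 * 445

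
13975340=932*14995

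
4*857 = 3428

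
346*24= 8304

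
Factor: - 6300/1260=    - 5^1  =  -  5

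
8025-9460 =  - 1435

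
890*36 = 32040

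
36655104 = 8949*4096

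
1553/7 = 1553/7= 221.86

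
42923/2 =21461 + 1/2 = 21461.50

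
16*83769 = 1340304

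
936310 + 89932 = 1026242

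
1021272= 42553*24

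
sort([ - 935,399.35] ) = [ - 935,399.35 ] 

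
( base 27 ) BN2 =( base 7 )34124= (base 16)21C2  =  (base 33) 7UT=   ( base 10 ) 8642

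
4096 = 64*64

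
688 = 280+408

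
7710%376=190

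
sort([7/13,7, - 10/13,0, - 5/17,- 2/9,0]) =[ - 10/13, - 5/17, - 2/9,0, 0,7/13, 7 ] 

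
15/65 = 3/13 = 0.23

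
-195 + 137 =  - 58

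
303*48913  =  14820639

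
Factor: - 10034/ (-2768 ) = 2^( - 3) * 29^1 = 29/8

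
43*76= 3268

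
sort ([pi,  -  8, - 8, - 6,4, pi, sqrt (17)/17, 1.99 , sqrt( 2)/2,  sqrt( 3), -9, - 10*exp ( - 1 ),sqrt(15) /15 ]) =[ - 9, - 8, - 8, - 6, - 10*exp(-1),sqrt( 17)/17, sqrt ( 15) /15,sqrt( 2)/2, sqrt( 3),1.99,pi,pi, 4 ] 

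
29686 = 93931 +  - 64245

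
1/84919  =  1/84919  =  0.00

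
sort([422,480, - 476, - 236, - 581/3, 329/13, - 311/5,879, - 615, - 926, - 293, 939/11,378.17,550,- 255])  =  [ - 926, - 615,-476, - 293, - 255,  -  236, - 581/3, - 311/5,329/13, 939/11, 378.17, 422, 480,550, 879]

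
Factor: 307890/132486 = 3^1*5^1 *11^1*71^( - 1)= 165/71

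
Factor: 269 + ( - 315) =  - 46=-2^1*23^1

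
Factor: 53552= 2^4*3347^1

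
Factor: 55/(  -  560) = - 2^( - 4 ) * 7^(-1 ) * 11^1=- 11/112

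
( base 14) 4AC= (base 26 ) 1a0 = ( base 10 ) 936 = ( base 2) 1110101000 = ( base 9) 1250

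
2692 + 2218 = 4910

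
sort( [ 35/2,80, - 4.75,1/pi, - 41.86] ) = [ - 41.86,- 4.75,1/pi, 35/2,80 ] 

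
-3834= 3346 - 7180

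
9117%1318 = 1209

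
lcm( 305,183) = 915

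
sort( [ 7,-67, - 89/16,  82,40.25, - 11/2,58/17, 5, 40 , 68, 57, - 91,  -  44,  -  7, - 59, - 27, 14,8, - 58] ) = [- 91, - 67, - 59,  -  58, - 44,-27, -7,-89/16, - 11/2,  58/17, 5, 7, 8,14, 40, 40.25,57, 68, 82 ]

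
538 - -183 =721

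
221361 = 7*31623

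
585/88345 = 117/17669 = 0.01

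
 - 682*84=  - 57288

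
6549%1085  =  39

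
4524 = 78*58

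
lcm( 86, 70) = 3010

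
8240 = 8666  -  426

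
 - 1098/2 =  - 549 = - 549.00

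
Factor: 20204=2^2*5051^1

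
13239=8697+4542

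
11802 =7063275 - 7051473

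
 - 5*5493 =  - 27465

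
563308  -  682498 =  -  119190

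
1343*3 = 4029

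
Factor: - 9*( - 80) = 2^4*3^2*5^1 = 720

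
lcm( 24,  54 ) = 216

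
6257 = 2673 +3584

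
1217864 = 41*29704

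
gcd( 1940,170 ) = 10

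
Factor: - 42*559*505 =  - 11856390 = - 2^1*3^1*5^1*7^1*13^1*43^1*101^1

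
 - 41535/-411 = 13845/137  =  101.06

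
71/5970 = 71/5970 = 0.01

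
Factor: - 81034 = - 2^1*31^1*1307^1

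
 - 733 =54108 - 54841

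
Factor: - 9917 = -47^1 *211^1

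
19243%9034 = 1175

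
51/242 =51/242 = 0.21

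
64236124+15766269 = 80002393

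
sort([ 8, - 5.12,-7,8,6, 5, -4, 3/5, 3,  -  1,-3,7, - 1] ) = [- 7, - 5.12, - 4,-3 , - 1, -1, 3/5, 3,  5,  6,7,  8 , 8 ] 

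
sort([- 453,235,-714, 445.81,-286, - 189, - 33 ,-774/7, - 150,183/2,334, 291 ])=[-714, - 453,-286,  -  189,-150,-774/7,-33,183/2, 235, 291,334, 445.81]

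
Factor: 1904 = 2^4*7^1*17^1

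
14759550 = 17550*841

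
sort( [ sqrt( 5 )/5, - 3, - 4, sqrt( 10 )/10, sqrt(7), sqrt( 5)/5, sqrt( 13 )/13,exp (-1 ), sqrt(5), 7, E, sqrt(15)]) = [ - 4,  -  3,sqrt( 13) /13, sqrt( 10)/10, exp ( -1 ), sqrt(5 )/5, sqrt( 5)/5  ,  sqrt(5), sqrt ( 7),E, sqrt(  15), 7 ] 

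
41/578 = 41/578 = 0.07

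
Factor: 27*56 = 2^3*3^3*7^1=1512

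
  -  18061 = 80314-98375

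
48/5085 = 16/1695= 0.01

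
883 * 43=37969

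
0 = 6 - 6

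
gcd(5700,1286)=2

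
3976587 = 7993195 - 4016608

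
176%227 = 176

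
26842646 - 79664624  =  -52821978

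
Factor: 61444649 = 7^1*29^1*53^1 * 5711^1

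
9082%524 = 174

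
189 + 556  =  745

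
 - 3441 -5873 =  - 9314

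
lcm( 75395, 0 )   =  0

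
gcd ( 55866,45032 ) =2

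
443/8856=443/8856 = 0.05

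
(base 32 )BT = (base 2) 101111101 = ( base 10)381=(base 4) 11331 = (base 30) CL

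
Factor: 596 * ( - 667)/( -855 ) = 397532/855  =  2^2*3^(-2)*5^(-1 )*19^( - 1)*23^1*29^1*149^1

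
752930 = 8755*86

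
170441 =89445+80996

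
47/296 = 47/296 = 0.16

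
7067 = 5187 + 1880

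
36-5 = 31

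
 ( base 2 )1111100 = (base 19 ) 6a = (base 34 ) 3M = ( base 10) 124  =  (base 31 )40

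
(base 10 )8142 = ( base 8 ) 17716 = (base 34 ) 71G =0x1fce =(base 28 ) AAM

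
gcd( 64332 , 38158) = 2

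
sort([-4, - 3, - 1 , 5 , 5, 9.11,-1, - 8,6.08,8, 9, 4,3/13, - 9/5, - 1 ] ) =[- 8, - 4, - 3,-9/5, - 1, - 1,-1,3/13, 4,5,5,6.08,8,9,9.11]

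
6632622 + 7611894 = 14244516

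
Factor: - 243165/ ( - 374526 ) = 81055/124842 = 2^( - 1 )*3^( - 1)*5^1*13^1*29^1*43^1*20807^( - 1 ) 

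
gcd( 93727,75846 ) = 1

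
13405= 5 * 2681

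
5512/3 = 5512/3 = 1837.33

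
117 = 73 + 44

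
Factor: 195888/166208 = 33/28=2^(-2) * 3^1*7^(-1)*  11^1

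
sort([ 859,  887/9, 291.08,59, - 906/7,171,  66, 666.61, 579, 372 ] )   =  [-906/7, 59, 66,  887/9, 171,291.08,372,  579,  666.61,  859 ] 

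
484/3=161+1/3 = 161.33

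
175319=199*881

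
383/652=383/652  =  0.59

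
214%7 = 4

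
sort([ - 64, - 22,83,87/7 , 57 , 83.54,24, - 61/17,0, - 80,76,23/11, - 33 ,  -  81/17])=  [ - 80, - 64, - 33, - 22, - 81/17, - 61/17,  0, 23/11, 87/7,24, 57, 76,83, 83.54 ] 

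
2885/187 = 2885/187 = 15.43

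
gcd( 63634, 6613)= 1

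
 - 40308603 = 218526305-258834908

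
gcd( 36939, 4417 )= 7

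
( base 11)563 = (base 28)o2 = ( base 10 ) 674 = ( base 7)1652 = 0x2A2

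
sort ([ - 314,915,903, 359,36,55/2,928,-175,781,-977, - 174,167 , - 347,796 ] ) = [ - 977 ,  -  347, - 314 , - 175, - 174,55/2, 36, 167,359,781, 796,903, 915 , 928] 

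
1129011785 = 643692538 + 485319247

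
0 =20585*0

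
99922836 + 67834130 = 167756966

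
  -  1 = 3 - 4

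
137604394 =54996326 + 82608068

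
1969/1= 1969 = 1969.00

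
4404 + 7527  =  11931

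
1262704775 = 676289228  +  586415547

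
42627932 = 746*57142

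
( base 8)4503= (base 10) 2371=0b100101000011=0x943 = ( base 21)57J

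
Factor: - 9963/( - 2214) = 9/2 =2^(-1)*3^2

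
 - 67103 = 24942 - 92045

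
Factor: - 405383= - 11^1* 137^1*269^1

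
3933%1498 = 937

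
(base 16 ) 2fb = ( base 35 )ls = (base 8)1373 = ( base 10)763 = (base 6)3311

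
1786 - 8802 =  - 7016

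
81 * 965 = 78165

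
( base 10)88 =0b1011000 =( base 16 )58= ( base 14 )64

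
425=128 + 297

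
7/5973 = 7/5973 = 0.00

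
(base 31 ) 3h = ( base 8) 156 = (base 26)46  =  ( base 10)110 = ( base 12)92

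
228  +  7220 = 7448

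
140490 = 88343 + 52147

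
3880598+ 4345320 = 8225918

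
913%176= 33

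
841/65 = 12 + 61/65  =  12.94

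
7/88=7/88 = 0.08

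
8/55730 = 4/27865 = 0.00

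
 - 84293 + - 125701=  - 209994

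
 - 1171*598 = - 700258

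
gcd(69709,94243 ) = 1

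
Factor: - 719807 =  - 11^1*65437^1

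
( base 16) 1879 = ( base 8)14171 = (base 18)1161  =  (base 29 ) 7d1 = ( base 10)6265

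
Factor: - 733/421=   -  421^( - 1 )*733^1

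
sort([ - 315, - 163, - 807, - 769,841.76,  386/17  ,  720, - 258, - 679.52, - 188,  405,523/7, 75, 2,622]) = [ - 807, - 769,- 679.52,-315 , - 258 ,-188, - 163,2,386/17,  523/7, 75,405,622, 720,841.76 ]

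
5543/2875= 241/125 = 1.93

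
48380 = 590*82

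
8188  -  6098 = 2090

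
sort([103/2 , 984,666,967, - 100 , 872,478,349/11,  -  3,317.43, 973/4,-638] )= [ - 638, -100, - 3,349/11,103/2 , 973/4 , 317.43, 478,666,872,967,984 ] 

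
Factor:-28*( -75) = 2^2 * 3^1 * 5^2 *7^1 = 2100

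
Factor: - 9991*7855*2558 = - 200750062190 = -2^1*5^1*97^1*103^1*1279^1*1571^1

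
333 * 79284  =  26401572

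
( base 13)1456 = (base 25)4HJ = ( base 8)5600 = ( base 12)1854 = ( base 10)2944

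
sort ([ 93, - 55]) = [-55,  93]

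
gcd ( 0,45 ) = 45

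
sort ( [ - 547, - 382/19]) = [-547, - 382/19 ]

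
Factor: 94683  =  3^1*37^1*853^1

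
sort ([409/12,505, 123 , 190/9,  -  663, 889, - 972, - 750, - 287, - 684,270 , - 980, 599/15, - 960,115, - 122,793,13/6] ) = [ - 980, - 972 , - 960 , - 750,-684, - 663, - 287, -122 , 13/6,  190/9,409/12,599/15 , 115,  123,270  ,  505,793,889 ] 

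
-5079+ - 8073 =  - 13152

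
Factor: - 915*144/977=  - 2^4*3^3*5^1*61^1*977^ ( - 1)=- 131760/977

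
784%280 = 224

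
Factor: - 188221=-11^1 * 71^1 * 241^1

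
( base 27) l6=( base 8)1075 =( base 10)573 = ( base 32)ht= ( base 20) 18D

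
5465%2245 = 975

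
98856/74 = 1335+ 33/37 = 1335.89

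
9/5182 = 9/5182 = 0.00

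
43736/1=43736=43736.00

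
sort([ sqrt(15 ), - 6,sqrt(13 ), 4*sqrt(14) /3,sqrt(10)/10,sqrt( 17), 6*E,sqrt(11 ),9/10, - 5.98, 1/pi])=[ - 6, - 5.98, sqrt(10)/10,1/pi , 9/10,sqrt (11),sqrt(13),sqrt(15 ), sqrt(17 ),4*sqrt(14) /3,6*E]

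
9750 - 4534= 5216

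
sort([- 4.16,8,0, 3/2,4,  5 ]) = [  -  4.16 , 0,3/2,4,5,8]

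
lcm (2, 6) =6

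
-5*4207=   -  21035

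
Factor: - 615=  - 3^1*5^1*41^1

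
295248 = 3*98416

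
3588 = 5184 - 1596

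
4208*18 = 75744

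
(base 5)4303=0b1001000010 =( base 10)578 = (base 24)102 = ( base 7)1454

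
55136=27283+27853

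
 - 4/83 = - 1 + 79/83 = -0.05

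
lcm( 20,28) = 140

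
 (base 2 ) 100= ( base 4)10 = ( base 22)4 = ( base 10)4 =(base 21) 4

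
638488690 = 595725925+42762765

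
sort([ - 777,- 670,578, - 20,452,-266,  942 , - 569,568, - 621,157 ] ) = [  -  777,  -  670, - 621, - 569, - 266, - 20,157,452,568, 578,942]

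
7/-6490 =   -  1+6483/6490= - 0.00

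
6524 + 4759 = 11283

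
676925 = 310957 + 365968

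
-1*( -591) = 591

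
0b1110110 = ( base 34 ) 3G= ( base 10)118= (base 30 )3s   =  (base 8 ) 166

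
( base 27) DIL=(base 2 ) 10011100000000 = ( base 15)2e59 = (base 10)9984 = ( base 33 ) 95i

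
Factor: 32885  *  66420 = 2184221700 = 2^2*3^4*5^2*41^1*6577^1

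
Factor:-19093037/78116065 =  - 5^( -1 )*37^( - 1)* 223^1 * 85619^1 * 422249^(-1) 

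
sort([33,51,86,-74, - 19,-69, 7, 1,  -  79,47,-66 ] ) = [ - 79,-74, - 69, - 66,-19, 1, 7,33, 47,51,86]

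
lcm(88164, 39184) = 352656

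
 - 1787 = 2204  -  3991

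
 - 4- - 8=4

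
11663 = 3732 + 7931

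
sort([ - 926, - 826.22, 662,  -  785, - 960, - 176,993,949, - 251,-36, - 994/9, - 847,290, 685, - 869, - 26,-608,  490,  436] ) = [ - 960 ,  -  926, - 869, - 847,  -  826.22, - 785, -608, - 251, - 176,  -  994/9,-36, - 26,290, 436, 490,662,  685,949,993]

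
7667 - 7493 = 174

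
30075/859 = 30075/859  =  35.01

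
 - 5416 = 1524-6940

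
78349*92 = 7208108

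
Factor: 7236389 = 7236389^1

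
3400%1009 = 373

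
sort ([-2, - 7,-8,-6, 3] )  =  [- 8, - 7, -6, - 2,3]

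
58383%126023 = 58383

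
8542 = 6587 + 1955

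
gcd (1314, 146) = 146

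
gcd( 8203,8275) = 1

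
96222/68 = 1415+1/34 = 1415.03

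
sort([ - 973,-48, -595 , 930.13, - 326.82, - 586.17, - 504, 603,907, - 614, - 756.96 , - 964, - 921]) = [ - 973,-964, - 921 ,  -  756.96, - 614, - 595, - 586.17, - 504,-326.82 , - 48, 603,907,  930.13 ]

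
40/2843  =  40/2843  =  0.01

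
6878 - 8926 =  - 2048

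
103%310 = 103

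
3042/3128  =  1521/1564=0.97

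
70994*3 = 212982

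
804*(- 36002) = -28945608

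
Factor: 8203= 13^1*631^1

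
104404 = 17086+87318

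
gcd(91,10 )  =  1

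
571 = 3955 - 3384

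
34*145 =4930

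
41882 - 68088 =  - 26206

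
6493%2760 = 973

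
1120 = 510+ 610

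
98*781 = 76538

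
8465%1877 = 957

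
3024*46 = 139104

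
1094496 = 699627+394869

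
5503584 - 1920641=3582943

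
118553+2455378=2573931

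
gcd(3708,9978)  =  6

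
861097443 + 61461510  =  922558953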